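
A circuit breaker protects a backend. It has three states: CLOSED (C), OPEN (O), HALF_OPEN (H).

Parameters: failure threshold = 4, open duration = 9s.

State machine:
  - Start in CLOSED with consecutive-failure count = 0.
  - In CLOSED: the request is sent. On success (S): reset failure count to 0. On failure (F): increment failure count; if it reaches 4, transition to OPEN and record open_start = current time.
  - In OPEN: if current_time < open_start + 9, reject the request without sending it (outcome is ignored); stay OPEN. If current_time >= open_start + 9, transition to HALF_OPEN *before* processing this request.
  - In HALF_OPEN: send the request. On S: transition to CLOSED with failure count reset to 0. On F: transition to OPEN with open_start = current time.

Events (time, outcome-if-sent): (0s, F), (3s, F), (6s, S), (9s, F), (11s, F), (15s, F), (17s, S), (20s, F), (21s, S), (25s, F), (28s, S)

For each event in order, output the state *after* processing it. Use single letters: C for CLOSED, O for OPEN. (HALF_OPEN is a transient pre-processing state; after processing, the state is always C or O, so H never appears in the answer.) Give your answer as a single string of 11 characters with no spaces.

Answer: CCCCCCCCCCC

Derivation:
State after each event:
  event#1 t=0s outcome=F: state=CLOSED
  event#2 t=3s outcome=F: state=CLOSED
  event#3 t=6s outcome=S: state=CLOSED
  event#4 t=9s outcome=F: state=CLOSED
  event#5 t=11s outcome=F: state=CLOSED
  event#6 t=15s outcome=F: state=CLOSED
  event#7 t=17s outcome=S: state=CLOSED
  event#8 t=20s outcome=F: state=CLOSED
  event#9 t=21s outcome=S: state=CLOSED
  event#10 t=25s outcome=F: state=CLOSED
  event#11 t=28s outcome=S: state=CLOSED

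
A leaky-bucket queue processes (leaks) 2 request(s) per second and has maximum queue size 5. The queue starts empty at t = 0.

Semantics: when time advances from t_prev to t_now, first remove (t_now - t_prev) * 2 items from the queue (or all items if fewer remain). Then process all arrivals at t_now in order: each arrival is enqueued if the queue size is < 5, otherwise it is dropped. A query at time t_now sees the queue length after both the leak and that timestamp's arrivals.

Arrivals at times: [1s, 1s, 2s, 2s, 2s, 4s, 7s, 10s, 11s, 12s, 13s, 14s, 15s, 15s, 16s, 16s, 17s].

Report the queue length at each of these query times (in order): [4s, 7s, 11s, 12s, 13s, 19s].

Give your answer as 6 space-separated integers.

Queue lengths at query times:
  query t=4s: backlog = 1
  query t=7s: backlog = 1
  query t=11s: backlog = 1
  query t=12s: backlog = 1
  query t=13s: backlog = 1
  query t=19s: backlog = 0

Answer: 1 1 1 1 1 0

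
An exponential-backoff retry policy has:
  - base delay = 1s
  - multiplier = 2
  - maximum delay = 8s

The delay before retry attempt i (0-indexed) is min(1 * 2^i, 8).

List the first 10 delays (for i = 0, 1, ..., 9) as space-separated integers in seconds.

Computing each delay:
  i=0: min(1*2^0, 8) = 1
  i=1: min(1*2^1, 8) = 2
  i=2: min(1*2^2, 8) = 4
  i=3: min(1*2^3, 8) = 8
  i=4: min(1*2^4, 8) = 8
  i=5: min(1*2^5, 8) = 8
  i=6: min(1*2^6, 8) = 8
  i=7: min(1*2^7, 8) = 8
  i=8: min(1*2^8, 8) = 8
  i=9: min(1*2^9, 8) = 8

Answer: 1 2 4 8 8 8 8 8 8 8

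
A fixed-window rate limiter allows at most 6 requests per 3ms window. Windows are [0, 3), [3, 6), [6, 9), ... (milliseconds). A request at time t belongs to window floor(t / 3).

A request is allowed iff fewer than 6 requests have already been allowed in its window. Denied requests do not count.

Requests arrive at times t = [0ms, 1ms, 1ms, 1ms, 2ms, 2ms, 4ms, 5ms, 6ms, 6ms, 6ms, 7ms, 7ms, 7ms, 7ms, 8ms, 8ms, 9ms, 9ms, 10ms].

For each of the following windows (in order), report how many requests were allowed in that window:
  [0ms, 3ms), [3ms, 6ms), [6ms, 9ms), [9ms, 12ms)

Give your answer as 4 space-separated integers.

Answer: 6 2 6 3

Derivation:
Processing requests:
  req#1 t=0ms (window 0): ALLOW
  req#2 t=1ms (window 0): ALLOW
  req#3 t=1ms (window 0): ALLOW
  req#4 t=1ms (window 0): ALLOW
  req#5 t=2ms (window 0): ALLOW
  req#6 t=2ms (window 0): ALLOW
  req#7 t=4ms (window 1): ALLOW
  req#8 t=5ms (window 1): ALLOW
  req#9 t=6ms (window 2): ALLOW
  req#10 t=6ms (window 2): ALLOW
  req#11 t=6ms (window 2): ALLOW
  req#12 t=7ms (window 2): ALLOW
  req#13 t=7ms (window 2): ALLOW
  req#14 t=7ms (window 2): ALLOW
  req#15 t=7ms (window 2): DENY
  req#16 t=8ms (window 2): DENY
  req#17 t=8ms (window 2): DENY
  req#18 t=9ms (window 3): ALLOW
  req#19 t=9ms (window 3): ALLOW
  req#20 t=10ms (window 3): ALLOW

Allowed counts by window: 6 2 6 3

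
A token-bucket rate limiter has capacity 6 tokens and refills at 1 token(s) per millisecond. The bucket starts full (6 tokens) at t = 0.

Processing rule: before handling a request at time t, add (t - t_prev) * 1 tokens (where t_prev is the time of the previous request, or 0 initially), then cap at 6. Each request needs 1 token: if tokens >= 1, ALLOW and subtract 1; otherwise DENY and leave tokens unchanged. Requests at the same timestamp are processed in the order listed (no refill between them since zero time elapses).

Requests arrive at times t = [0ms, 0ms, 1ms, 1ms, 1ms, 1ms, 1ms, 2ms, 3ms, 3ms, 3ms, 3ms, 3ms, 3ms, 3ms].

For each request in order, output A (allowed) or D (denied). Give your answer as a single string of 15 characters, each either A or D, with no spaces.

Answer: AAAAAAAAADDDDDD

Derivation:
Simulating step by step:
  req#1 t=0ms: ALLOW
  req#2 t=0ms: ALLOW
  req#3 t=1ms: ALLOW
  req#4 t=1ms: ALLOW
  req#5 t=1ms: ALLOW
  req#6 t=1ms: ALLOW
  req#7 t=1ms: ALLOW
  req#8 t=2ms: ALLOW
  req#9 t=3ms: ALLOW
  req#10 t=3ms: DENY
  req#11 t=3ms: DENY
  req#12 t=3ms: DENY
  req#13 t=3ms: DENY
  req#14 t=3ms: DENY
  req#15 t=3ms: DENY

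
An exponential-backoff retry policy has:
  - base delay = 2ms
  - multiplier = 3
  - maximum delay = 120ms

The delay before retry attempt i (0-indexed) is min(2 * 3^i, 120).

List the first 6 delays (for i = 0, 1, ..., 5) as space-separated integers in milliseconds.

Computing each delay:
  i=0: min(2*3^0, 120) = 2
  i=1: min(2*3^1, 120) = 6
  i=2: min(2*3^2, 120) = 18
  i=3: min(2*3^3, 120) = 54
  i=4: min(2*3^4, 120) = 120
  i=5: min(2*3^5, 120) = 120

Answer: 2 6 18 54 120 120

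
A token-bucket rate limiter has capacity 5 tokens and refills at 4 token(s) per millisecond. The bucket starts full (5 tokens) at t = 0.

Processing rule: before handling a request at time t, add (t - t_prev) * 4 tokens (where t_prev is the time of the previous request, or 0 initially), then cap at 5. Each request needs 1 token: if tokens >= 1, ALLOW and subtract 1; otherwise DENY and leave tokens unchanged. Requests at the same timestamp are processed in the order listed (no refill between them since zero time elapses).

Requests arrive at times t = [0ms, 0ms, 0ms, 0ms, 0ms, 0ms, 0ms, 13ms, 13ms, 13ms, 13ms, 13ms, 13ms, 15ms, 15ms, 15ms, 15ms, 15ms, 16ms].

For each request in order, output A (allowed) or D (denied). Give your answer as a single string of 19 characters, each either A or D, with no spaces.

Answer: AAAAADDAAAAADAAAAAA

Derivation:
Simulating step by step:
  req#1 t=0ms: ALLOW
  req#2 t=0ms: ALLOW
  req#3 t=0ms: ALLOW
  req#4 t=0ms: ALLOW
  req#5 t=0ms: ALLOW
  req#6 t=0ms: DENY
  req#7 t=0ms: DENY
  req#8 t=13ms: ALLOW
  req#9 t=13ms: ALLOW
  req#10 t=13ms: ALLOW
  req#11 t=13ms: ALLOW
  req#12 t=13ms: ALLOW
  req#13 t=13ms: DENY
  req#14 t=15ms: ALLOW
  req#15 t=15ms: ALLOW
  req#16 t=15ms: ALLOW
  req#17 t=15ms: ALLOW
  req#18 t=15ms: ALLOW
  req#19 t=16ms: ALLOW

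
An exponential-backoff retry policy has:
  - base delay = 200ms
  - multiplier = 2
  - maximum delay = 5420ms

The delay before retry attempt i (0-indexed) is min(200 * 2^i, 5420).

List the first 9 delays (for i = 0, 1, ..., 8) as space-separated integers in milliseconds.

Computing each delay:
  i=0: min(200*2^0, 5420) = 200
  i=1: min(200*2^1, 5420) = 400
  i=2: min(200*2^2, 5420) = 800
  i=3: min(200*2^3, 5420) = 1600
  i=4: min(200*2^4, 5420) = 3200
  i=5: min(200*2^5, 5420) = 5420
  i=6: min(200*2^6, 5420) = 5420
  i=7: min(200*2^7, 5420) = 5420
  i=8: min(200*2^8, 5420) = 5420

Answer: 200 400 800 1600 3200 5420 5420 5420 5420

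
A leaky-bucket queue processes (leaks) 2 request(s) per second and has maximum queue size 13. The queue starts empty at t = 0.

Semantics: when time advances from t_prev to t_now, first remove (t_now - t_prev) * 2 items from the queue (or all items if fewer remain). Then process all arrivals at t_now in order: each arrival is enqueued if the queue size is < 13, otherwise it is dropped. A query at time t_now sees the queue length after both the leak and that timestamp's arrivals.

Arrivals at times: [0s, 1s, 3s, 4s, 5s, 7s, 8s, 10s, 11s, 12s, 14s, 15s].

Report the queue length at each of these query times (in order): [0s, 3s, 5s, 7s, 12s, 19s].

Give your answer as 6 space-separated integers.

Answer: 1 1 1 1 1 0

Derivation:
Queue lengths at query times:
  query t=0s: backlog = 1
  query t=3s: backlog = 1
  query t=5s: backlog = 1
  query t=7s: backlog = 1
  query t=12s: backlog = 1
  query t=19s: backlog = 0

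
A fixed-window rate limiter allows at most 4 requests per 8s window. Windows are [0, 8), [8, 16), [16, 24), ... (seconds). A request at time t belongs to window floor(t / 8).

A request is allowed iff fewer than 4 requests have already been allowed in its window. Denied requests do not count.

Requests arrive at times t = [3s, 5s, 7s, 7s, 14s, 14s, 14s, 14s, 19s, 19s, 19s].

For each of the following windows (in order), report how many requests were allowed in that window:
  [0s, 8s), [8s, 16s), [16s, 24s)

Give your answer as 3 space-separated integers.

Processing requests:
  req#1 t=3s (window 0): ALLOW
  req#2 t=5s (window 0): ALLOW
  req#3 t=7s (window 0): ALLOW
  req#4 t=7s (window 0): ALLOW
  req#5 t=14s (window 1): ALLOW
  req#6 t=14s (window 1): ALLOW
  req#7 t=14s (window 1): ALLOW
  req#8 t=14s (window 1): ALLOW
  req#9 t=19s (window 2): ALLOW
  req#10 t=19s (window 2): ALLOW
  req#11 t=19s (window 2): ALLOW

Allowed counts by window: 4 4 3

Answer: 4 4 3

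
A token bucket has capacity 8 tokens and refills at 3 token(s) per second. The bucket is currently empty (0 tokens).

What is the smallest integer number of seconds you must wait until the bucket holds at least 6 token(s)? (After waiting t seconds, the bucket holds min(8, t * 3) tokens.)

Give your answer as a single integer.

Need t * 3 >= 6, so t >= 6/3.
Smallest integer t = ceil(6/3) = 2.

Answer: 2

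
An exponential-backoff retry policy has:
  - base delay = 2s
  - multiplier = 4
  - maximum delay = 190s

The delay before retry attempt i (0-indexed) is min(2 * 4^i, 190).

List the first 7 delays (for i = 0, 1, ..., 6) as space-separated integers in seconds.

Answer: 2 8 32 128 190 190 190

Derivation:
Computing each delay:
  i=0: min(2*4^0, 190) = 2
  i=1: min(2*4^1, 190) = 8
  i=2: min(2*4^2, 190) = 32
  i=3: min(2*4^3, 190) = 128
  i=4: min(2*4^4, 190) = 190
  i=5: min(2*4^5, 190) = 190
  i=6: min(2*4^6, 190) = 190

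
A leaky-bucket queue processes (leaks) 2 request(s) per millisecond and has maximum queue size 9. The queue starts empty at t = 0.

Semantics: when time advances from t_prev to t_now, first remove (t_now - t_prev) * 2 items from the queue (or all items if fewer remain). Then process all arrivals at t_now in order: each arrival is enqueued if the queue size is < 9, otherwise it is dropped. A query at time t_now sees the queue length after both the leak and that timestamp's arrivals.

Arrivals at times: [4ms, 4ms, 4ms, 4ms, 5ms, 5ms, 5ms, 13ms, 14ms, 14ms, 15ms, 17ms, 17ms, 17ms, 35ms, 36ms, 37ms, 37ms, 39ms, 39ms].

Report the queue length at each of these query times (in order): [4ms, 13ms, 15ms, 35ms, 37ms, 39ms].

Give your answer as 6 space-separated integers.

Queue lengths at query times:
  query t=4ms: backlog = 4
  query t=13ms: backlog = 1
  query t=15ms: backlog = 1
  query t=35ms: backlog = 1
  query t=37ms: backlog = 2
  query t=39ms: backlog = 2

Answer: 4 1 1 1 2 2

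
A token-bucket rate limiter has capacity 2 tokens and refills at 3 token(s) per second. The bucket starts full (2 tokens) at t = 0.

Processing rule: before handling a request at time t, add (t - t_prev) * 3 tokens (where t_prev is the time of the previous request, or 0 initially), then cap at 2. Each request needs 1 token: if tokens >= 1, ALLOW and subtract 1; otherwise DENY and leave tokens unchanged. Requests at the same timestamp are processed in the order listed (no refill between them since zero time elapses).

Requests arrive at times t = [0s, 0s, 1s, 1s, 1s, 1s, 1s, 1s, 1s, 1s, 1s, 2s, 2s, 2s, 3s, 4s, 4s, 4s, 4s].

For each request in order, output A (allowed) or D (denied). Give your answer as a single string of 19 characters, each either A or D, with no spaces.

Simulating step by step:
  req#1 t=0s: ALLOW
  req#2 t=0s: ALLOW
  req#3 t=1s: ALLOW
  req#4 t=1s: ALLOW
  req#5 t=1s: DENY
  req#6 t=1s: DENY
  req#7 t=1s: DENY
  req#8 t=1s: DENY
  req#9 t=1s: DENY
  req#10 t=1s: DENY
  req#11 t=1s: DENY
  req#12 t=2s: ALLOW
  req#13 t=2s: ALLOW
  req#14 t=2s: DENY
  req#15 t=3s: ALLOW
  req#16 t=4s: ALLOW
  req#17 t=4s: ALLOW
  req#18 t=4s: DENY
  req#19 t=4s: DENY

Answer: AAAADDDDDDDAADAAADD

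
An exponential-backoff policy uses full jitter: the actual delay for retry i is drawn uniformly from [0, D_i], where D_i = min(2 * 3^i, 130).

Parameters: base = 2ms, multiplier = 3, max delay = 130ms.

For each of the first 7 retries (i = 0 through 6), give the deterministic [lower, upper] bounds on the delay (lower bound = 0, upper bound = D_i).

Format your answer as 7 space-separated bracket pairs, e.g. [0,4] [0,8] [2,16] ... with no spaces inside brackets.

Answer: [0,2] [0,6] [0,18] [0,54] [0,130] [0,130] [0,130]

Derivation:
Computing bounds per retry:
  i=0: D_i=min(2*3^0,130)=2, bounds=[0,2]
  i=1: D_i=min(2*3^1,130)=6, bounds=[0,6]
  i=2: D_i=min(2*3^2,130)=18, bounds=[0,18]
  i=3: D_i=min(2*3^3,130)=54, bounds=[0,54]
  i=4: D_i=min(2*3^4,130)=130, bounds=[0,130]
  i=5: D_i=min(2*3^5,130)=130, bounds=[0,130]
  i=6: D_i=min(2*3^6,130)=130, bounds=[0,130]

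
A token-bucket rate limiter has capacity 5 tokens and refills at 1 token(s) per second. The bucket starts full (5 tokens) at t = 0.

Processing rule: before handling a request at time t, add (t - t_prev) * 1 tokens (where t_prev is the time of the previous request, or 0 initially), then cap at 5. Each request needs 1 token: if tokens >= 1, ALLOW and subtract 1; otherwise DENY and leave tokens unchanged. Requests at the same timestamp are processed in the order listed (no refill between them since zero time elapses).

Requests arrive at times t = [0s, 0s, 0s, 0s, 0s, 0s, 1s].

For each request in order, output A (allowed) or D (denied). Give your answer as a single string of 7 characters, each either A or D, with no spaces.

Simulating step by step:
  req#1 t=0s: ALLOW
  req#2 t=0s: ALLOW
  req#3 t=0s: ALLOW
  req#4 t=0s: ALLOW
  req#5 t=0s: ALLOW
  req#6 t=0s: DENY
  req#7 t=1s: ALLOW

Answer: AAAAADA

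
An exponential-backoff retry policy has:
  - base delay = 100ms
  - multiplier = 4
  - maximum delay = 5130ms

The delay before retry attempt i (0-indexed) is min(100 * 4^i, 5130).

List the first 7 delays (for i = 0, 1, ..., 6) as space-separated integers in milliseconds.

Answer: 100 400 1600 5130 5130 5130 5130

Derivation:
Computing each delay:
  i=0: min(100*4^0, 5130) = 100
  i=1: min(100*4^1, 5130) = 400
  i=2: min(100*4^2, 5130) = 1600
  i=3: min(100*4^3, 5130) = 5130
  i=4: min(100*4^4, 5130) = 5130
  i=5: min(100*4^5, 5130) = 5130
  i=6: min(100*4^6, 5130) = 5130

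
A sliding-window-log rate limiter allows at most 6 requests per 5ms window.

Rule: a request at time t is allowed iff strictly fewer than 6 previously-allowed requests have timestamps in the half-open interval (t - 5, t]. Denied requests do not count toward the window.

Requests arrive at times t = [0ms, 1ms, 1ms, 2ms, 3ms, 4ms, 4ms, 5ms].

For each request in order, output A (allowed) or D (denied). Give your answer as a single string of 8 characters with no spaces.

Tracking allowed requests in the window:
  req#1 t=0ms: ALLOW
  req#2 t=1ms: ALLOW
  req#3 t=1ms: ALLOW
  req#4 t=2ms: ALLOW
  req#5 t=3ms: ALLOW
  req#6 t=4ms: ALLOW
  req#7 t=4ms: DENY
  req#8 t=5ms: ALLOW

Answer: AAAAAADA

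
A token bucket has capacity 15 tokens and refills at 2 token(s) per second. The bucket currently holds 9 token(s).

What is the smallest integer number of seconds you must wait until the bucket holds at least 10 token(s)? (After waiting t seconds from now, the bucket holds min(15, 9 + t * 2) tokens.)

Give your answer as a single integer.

Answer: 1

Derivation:
Need 9 + t * 2 >= 10, so t >= 1/2.
Smallest integer t = ceil(1/2) = 1.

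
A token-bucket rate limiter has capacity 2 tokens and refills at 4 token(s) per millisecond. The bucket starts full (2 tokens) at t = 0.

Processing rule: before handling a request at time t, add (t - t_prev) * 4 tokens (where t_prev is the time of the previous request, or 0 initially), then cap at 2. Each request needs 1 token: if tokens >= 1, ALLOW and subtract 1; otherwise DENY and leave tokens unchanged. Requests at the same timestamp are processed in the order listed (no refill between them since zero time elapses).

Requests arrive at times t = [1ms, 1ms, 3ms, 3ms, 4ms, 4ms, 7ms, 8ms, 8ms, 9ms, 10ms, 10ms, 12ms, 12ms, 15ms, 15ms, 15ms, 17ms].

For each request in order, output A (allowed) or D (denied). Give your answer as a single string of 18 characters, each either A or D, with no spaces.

Simulating step by step:
  req#1 t=1ms: ALLOW
  req#2 t=1ms: ALLOW
  req#3 t=3ms: ALLOW
  req#4 t=3ms: ALLOW
  req#5 t=4ms: ALLOW
  req#6 t=4ms: ALLOW
  req#7 t=7ms: ALLOW
  req#8 t=8ms: ALLOW
  req#9 t=8ms: ALLOW
  req#10 t=9ms: ALLOW
  req#11 t=10ms: ALLOW
  req#12 t=10ms: ALLOW
  req#13 t=12ms: ALLOW
  req#14 t=12ms: ALLOW
  req#15 t=15ms: ALLOW
  req#16 t=15ms: ALLOW
  req#17 t=15ms: DENY
  req#18 t=17ms: ALLOW

Answer: AAAAAAAAAAAAAAAADA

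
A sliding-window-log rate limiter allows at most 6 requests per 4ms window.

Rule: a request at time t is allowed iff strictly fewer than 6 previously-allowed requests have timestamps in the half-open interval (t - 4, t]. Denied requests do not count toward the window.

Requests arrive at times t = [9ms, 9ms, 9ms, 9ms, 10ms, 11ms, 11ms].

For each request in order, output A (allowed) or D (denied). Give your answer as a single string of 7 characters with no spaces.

Answer: AAAAAAD

Derivation:
Tracking allowed requests in the window:
  req#1 t=9ms: ALLOW
  req#2 t=9ms: ALLOW
  req#3 t=9ms: ALLOW
  req#4 t=9ms: ALLOW
  req#5 t=10ms: ALLOW
  req#6 t=11ms: ALLOW
  req#7 t=11ms: DENY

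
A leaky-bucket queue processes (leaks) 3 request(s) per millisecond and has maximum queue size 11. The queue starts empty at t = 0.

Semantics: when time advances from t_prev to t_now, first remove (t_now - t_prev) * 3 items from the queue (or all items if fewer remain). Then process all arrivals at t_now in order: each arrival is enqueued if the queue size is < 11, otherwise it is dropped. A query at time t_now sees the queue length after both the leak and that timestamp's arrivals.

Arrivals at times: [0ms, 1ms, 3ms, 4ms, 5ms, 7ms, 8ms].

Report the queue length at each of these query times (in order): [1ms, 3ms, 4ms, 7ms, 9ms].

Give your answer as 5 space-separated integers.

Queue lengths at query times:
  query t=1ms: backlog = 1
  query t=3ms: backlog = 1
  query t=4ms: backlog = 1
  query t=7ms: backlog = 1
  query t=9ms: backlog = 0

Answer: 1 1 1 1 0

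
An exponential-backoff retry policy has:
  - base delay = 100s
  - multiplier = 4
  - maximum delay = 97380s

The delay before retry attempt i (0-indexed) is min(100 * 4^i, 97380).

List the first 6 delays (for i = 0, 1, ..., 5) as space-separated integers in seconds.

Answer: 100 400 1600 6400 25600 97380

Derivation:
Computing each delay:
  i=0: min(100*4^0, 97380) = 100
  i=1: min(100*4^1, 97380) = 400
  i=2: min(100*4^2, 97380) = 1600
  i=3: min(100*4^3, 97380) = 6400
  i=4: min(100*4^4, 97380) = 25600
  i=5: min(100*4^5, 97380) = 97380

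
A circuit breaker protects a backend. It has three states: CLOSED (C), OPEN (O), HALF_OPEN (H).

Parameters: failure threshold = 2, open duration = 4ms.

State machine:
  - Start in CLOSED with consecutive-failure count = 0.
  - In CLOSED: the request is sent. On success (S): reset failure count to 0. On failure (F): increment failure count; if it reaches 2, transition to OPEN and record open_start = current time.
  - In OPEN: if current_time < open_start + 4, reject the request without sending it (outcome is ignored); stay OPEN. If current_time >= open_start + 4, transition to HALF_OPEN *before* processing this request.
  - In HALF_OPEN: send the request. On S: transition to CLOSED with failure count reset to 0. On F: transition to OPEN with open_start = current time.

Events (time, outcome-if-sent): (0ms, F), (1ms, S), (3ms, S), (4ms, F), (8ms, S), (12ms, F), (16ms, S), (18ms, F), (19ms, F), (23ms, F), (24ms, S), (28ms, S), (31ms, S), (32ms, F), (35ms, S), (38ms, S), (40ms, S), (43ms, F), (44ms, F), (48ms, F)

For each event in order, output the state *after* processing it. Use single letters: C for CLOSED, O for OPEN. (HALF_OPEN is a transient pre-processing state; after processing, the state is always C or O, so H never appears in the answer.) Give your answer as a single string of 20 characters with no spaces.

Answer: CCCCCCCCOOOCCCCCCCOO

Derivation:
State after each event:
  event#1 t=0ms outcome=F: state=CLOSED
  event#2 t=1ms outcome=S: state=CLOSED
  event#3 t=3ms outcome=S: state=CLOSED
  event#4 t=4ms outcome=F: state=CLOSED
  event#5 t=8ms outcome=S: state=CLOSED
  event#6 t=12ms outcome=F: state=CLOSED
  event#7 t=16ms outcome=S: state=CLOSED
  event#8 t=18ms outcome=F: state=CLOSED
  event#9 t=19ms outcome=F: state=OPEN
  event#10 t=23ms outcome=F: state=OPEN
  event#11 t=24ms outcome=S: state=OPEN
  event#12 t=28ms outcome=S: state=CLOSED
  event#13 t=31ms outcome=S: state=CLOSED
  event#14 t=32ms outcome=F: state=CLOSED
  event#15 t=35ms outcome=S: state=CLOSED
  event#16 t=38ms outcome=S: state=CLOSED
  event#17 t=40ms outcome=S: state=CLOSED
  event#18 t=43ms outcome=F: state=CLOSED
  event#19 t=44ms outcome=F: state=OPEN
  event#20 t=48ms outcome=F: state=OPEN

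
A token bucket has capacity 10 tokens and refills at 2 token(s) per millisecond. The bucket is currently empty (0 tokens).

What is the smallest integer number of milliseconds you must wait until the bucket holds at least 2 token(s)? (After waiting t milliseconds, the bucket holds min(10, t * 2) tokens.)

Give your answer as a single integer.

Answer: 1

Derivation:
Need t * 2 >= 2, so t >= 2/2.
Smallest integer t = ceil(2/2) = 1.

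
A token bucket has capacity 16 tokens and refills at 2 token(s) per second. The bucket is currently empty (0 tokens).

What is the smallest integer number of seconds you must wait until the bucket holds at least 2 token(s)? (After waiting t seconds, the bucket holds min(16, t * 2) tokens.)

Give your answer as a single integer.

Answer: 1

Derivation:
Need t * 2 >= 2, so t >= 2/2.
Smallest integer t = ceil(2/2) = 1.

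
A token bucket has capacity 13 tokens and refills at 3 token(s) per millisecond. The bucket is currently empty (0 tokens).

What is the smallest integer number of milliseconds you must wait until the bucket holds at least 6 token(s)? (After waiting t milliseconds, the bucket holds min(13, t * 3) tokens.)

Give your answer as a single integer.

Need t * 3 >= 6, so t >= 6/3.
Smallest integer t = ceil(6/3) = 2.

Answer: 2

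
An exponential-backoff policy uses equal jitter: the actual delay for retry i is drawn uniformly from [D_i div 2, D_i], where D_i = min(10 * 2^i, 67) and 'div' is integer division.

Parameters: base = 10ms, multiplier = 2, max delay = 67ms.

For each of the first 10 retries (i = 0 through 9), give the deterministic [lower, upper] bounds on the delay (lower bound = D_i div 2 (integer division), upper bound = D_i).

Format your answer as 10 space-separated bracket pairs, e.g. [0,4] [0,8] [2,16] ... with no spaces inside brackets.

Answer: [5,10] [10,20] [20,40] [33,67] [33,67] [33,67] [33,67] [33,67] [33,67] [33,67]

Derivation:
Computing bounds per retry:
  i=0: D_i=min(10*2^0,67)=10, bounds=[5,10]
  i=1: D_i=min(10*2^1,67)=20, bounds=[10,20]
  i=2: D_i=min(10*2^2,67)=40, bounds=[20,40]
  i=3: D_i=min(10*2^3,67)=67, bounds=[33,67]
  i=4: D_i=min(10*2^4,67)=67, bounds=[33,67]
  i=5: D_i=min(10*2^5,67)=67, bounds=[33,67]
  i=6: D_i=min(10*2^6,67)=67, bounds=[33,67]
  i=7: D_i=min(10*2^7,67)=67, bounds=[33,67]
  i=8: D_i=min(10*2^8,67)=67, bounds=[33,67]
  i=9: D_i=min(10*2^9,67)=67, bounds=[33,67]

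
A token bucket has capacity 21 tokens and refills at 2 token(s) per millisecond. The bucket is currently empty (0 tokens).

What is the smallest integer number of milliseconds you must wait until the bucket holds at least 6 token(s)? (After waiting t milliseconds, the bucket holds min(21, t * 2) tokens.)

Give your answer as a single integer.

Answer: 3

Derivation:
Need t * 2 >= 6, so t >= 6/2.
Smallest integer t = ceil(6/2) = 3.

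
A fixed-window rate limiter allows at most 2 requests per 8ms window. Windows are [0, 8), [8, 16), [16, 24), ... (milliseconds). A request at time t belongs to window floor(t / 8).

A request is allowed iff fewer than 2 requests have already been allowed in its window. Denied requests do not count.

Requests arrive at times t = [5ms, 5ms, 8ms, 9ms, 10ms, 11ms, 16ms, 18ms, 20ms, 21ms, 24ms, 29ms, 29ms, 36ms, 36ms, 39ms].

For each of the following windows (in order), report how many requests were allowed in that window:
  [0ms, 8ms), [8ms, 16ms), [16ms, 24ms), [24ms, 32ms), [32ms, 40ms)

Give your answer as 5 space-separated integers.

Answer: 2 2 2 2 2

Derivation:
Processing requests:
  req#1 t=5ms (window 0): ALLOW
  req#2 t=5ms (window 0): ALLOW
  req#3 t=8ms (window 1): ALLOW
  req#4 t=9ms (window 1): ALLOW
  req#5 t=10ms (window 1): DENY
  req#6 t=11ms (window 1): DENY
  req#7 t=16ms (window 2): ALLOW
  req#8 t=18ms (window 2): ALLOW
  req#9 t=20ms (window 2): DENY
  req#10 t=21ms (window 2): DENY
  req#11 t=24ms (window 3): ALLOW
  req#12 t=29ms (window 3): ALLOW
  req#13 t=29ms (window 3): DENY
  req#14 t=36ms (window 4): ALLOW
  req#15 t=36ms (window 4): ALLOW
  req#16 t=39ms (window 4): DENY

Allowed counts by window: 2 2 2 2 2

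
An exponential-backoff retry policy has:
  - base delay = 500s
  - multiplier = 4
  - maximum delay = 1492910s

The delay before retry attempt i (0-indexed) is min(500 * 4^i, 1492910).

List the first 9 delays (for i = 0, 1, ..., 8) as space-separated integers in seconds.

Answer: 500 2000 8000 32000 128000 512000 1492910 1492910 1492910

Derivation:
Computing each delay:
  i=0: min(500*4^0, 1492910) = 500
  i=1: min(500*4^1, 1492910) = 2000
  i=2: min(500*4^2, 1492910) = 8000
  i=3: min(500*4^3, 1492910) = 32000
  i=4: min(500*4^4, 1492910) = 128000
  i=5: min(500*4^5, 1492910) = 512000
  i=6: min(500*4^6, 1492910) = 1492910
  i=7: min(500*4^7, 1492910) = 1492910
  i=8: min(500*4^8, 1492910) = 1492910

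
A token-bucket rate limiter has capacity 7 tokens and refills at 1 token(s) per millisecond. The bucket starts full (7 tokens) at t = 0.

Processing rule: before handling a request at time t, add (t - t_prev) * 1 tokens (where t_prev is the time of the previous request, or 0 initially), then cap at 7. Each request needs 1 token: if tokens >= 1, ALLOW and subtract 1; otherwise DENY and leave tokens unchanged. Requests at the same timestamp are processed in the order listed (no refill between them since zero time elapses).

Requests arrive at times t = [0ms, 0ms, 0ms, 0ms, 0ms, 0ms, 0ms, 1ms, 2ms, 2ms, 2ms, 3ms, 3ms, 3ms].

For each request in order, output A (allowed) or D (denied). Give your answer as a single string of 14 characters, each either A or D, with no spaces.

Answer: AAAAAAAAADDADD

Derivation:
Simulating step by step:
  req#1 t=0ms: ALLOW
  req#2 t=0ms: ALLOW
  req#3 t=0ms: ALLOW
  req#4 t=0ms: ALLOW
  req#5 t=0ms: ALLOW
  req#6 t=0ms: ALLOW
  req#7 t=0ms: ALLOW
  req#8 t=1ms: ALLOW
  req#9 t=2ms: ALLOW
  req#10 t=2ms: DENY
  req#11 t=2ms: DENY
  req#12 t=3ms: ALLOW
  req#13 t=3ms: DENY
  req#14 t=3ms: DENY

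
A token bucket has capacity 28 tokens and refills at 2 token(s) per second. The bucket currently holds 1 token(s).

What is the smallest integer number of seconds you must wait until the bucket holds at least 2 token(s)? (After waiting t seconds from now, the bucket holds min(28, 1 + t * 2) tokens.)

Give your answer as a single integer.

Answer: 1

Derivation:
Need 1 + t * 2 >= 2, so t >= 1/2.
Smallest integer t = ceil(1/2) = 1.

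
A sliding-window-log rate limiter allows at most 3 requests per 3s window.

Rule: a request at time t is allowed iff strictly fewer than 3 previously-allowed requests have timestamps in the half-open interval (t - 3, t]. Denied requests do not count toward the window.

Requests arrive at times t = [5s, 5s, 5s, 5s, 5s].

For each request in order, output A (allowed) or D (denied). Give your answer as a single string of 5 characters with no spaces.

Answer: AAADD

Derivation:
Tracking allowed requests in the window:
  req#1 t=5s: ALLOW
  req#2 t=5s: ALLOW
  req#3 t=5s: ALLOW
  req#4 t=5s: DENY
  req#5 t=5s: DENY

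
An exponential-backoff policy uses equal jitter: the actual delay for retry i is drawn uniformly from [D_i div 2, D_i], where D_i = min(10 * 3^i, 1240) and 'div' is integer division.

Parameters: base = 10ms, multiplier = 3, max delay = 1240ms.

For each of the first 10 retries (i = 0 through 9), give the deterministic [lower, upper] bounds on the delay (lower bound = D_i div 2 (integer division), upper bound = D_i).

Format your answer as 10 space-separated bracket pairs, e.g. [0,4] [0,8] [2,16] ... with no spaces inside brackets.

Computing bounds per retry:
  i=0: D_i=min(10*3^0,1240)=10, bounds=[5,10]
  i=1: D_i=min(10*3^1,1240)=30, bounds=[15,30]
  i=2: D_i=min(10*3^2,1240)=90, bounds=[45,90]
  i=3: D_i=min(10*3^3,1240)=270, bounds=[135,270]
  i=4: D_i=min(10*3^4,1240)=810, bounds=[405,810]
  i=5: D_i=min(10*3^5,1240)=1240, bounds=[620,1240]
  i=6: D_i=min(10*3^6,1240)=1240, bounds=[620,1240]
  i=7: D_i=min(10*3^7,1240)=1240, bounds=[620,1240]
  i=8: D_i=min(10*3^8,1240)=1240, bounds=[620,1240]
  i=9: D_i=min(10*3^9,1240)=1240, bounds=[620,1240]

Answer: [5,10] [15,30] [45,90] [135,270] [405,810] [620,1240] [620,1240] [620,1240] [620,1240] [620,1240]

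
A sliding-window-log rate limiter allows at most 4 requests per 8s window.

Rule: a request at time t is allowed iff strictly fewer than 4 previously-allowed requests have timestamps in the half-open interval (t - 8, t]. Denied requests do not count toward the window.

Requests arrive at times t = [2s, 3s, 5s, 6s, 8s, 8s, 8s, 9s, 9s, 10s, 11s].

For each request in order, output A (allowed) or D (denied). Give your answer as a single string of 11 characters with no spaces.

Answer: AAAADDDDDAA

Derivation:
Tracking allowed requests in the window:
  req#1 t=2s: ALLOW
  req#2 t=3s: ALLOW
  req#3 t=5s: ALLOW
  req#4 t=6s: ALLOW
  req#5 t=8s: DENY
  req#6 t=8s: DENY
  req#7 t=8s: DENY
  req#8 t=9s: DENY
  req#9 t=9s: DENY
  req#10 t=10s: ALLOW
  req#11 t=11s: ALLOW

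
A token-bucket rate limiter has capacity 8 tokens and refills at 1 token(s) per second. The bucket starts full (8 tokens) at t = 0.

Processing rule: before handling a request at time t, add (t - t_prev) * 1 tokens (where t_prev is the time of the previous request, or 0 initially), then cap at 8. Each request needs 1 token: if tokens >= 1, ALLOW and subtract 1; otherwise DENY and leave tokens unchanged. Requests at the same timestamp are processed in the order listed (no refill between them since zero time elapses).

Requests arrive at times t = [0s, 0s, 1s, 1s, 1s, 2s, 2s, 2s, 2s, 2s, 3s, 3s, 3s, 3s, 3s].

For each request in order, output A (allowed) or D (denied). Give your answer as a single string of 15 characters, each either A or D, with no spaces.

Answer: AAAAAAAAAAADDDD

Derivation:
Simulating step by step:
  req#1 t=0s: ALLOW
  req#2 t=0s: ALLOW
  req#3 t=1s: ALLOW
  req#4 t=1s: ALLOW
  req#5 t=1s: ALLOW
  req#6 t=2s: ALLOW
  req#7 t=2s: ALLOW
  req#8 t=2s: ALLOW
  req#9 t=2s: ALLOW
  req#10 t=2s: ALLOW
  req#11 t=3s: ALLOW
  req#12 t=3s: DENY
  req#13 t=3s: DENY
  req#14 t=3s: DENY
  req#15 t=3s: DENY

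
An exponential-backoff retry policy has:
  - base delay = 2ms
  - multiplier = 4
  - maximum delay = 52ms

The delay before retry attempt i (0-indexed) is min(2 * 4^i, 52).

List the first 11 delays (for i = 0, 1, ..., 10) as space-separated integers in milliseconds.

Answer: 2 8 32 52 52 52 52 52 52 52 52

Derivation:
Computing each delay:
  i=0: min(2*4^0, 52) = 2
  i=1: min(2*4^1, 52) = 8
  i=2: min(2*4^2, 52) = 32
  i=3: min(2*4^3, 52) = 52
  i=4: min(2*4^4, 52) = 52
  i=5: min(2*4^5, 52) = 52
  i=6: min(2*4^6, 52) = 52
  i=7: min(2*4^7, 52) = 52
  i=8: min(2*4^8, 52) = 52
  i=9: min(2*4^9, 52) = 52
  i=10: min(2*4^10, 52) = 52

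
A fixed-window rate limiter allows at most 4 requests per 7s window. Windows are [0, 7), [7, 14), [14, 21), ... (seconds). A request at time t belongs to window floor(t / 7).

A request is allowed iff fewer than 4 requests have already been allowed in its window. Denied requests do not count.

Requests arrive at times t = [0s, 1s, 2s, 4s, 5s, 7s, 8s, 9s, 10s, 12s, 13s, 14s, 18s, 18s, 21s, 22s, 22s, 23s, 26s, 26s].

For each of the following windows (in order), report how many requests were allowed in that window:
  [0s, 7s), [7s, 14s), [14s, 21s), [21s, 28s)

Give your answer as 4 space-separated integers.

Processing requests:
  req#1 t=0s (window 0): ALLOW
  req#2 t=1s (window 0): ALLOW
  req#3 t=2s (window 0): ALLOW
  req#4 t=4s (window 0): ALLOW
  req#5 t=5s (window 0): DENY
  req#6 t=7s (window 1): ALLOW
  req#7 t=8s (window 1): ALLOW
  req#8 t=9s (window 1): ALLOW
  req#9 t=10s (window 1): ALLOW
  req#10 t=12s (window 1): DENY
  req#11 t=13s (window 1): DENY
  req#12 t=14s (window 2): ALLOW
  req#13 t=18s (window 2): ALLOW
  req#14 t=18s (window 2): ALLOW
  req#15 t=21s (window 3): ALLOW
  req#16 t=22s (window 3): ALLOW
  req#17 t=22s (window 3): ALLOW
  req#18 t=23s (window 3): ALLOW
  req#19 t=26s (window 3): DENY
  req#20 t=26s (window 3): DENY

Allowed counts by window: 4 4 3 4

Answer: 4 4 3 4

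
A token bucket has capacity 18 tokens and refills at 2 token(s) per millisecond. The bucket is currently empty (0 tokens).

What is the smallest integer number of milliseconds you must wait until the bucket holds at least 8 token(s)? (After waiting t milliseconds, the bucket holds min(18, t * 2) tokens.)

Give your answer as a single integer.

Need t * 2 >= 8, so t >= 8/2.
Smallest integer t = ceil(8/2) = 4.

Answer: 4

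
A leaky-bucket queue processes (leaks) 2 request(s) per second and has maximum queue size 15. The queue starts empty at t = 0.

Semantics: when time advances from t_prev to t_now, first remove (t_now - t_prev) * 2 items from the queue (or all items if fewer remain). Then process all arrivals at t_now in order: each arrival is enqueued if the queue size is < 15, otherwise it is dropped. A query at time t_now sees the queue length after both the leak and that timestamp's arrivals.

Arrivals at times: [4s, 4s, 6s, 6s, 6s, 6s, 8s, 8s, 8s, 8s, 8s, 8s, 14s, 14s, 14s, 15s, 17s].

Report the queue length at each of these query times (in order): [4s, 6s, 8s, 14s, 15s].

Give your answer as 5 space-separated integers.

Answer: 2 4 6 3 2

Derivation:
Queue lengths at query times:
  query t=4s: backlog = 2
  query t=6s: backlog = 4
  query t=8s: backlog = 6
  query t=14s: backlog = 3
  query t=15s: backlog = 2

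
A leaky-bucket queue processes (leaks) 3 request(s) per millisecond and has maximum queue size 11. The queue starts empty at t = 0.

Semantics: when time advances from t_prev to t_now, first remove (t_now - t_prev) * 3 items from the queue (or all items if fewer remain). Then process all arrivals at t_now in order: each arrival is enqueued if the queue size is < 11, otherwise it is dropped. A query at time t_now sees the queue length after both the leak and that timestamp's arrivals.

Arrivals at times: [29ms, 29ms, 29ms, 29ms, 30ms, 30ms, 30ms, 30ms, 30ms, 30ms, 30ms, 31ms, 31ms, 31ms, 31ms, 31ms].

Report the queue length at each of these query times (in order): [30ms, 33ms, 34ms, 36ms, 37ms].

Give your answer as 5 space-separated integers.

Queue lengths at query times:
  query t=30ms: backlog = 8
  query t=33ms: backlog = 4
  query t=34ms: backlog = 1
  query t=36ms: backlog = 0
  query t=37ms: backlog = 0

Answer: 8 4 1 0 0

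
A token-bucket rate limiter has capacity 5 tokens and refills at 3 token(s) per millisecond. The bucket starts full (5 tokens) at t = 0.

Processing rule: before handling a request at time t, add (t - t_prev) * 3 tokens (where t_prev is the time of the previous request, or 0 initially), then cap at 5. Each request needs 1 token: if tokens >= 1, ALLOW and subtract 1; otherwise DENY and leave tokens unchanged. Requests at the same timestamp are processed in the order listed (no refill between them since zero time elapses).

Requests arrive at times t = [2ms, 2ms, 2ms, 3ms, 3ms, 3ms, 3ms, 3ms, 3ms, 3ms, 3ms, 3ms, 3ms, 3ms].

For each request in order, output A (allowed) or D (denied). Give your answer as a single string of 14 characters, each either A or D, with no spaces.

Answer: AAAAAAAADDDDDD

Derivation:
Simulating step by step:
  req#1 t=2ms: ALLOW
  req#2 t=2ms: ALLOW
  req#3 t=2ms: ALLOW
  req#4 t=3ms: ALLOW
  req#5 t=3ms: ALLOW
  req#6 t=3ms: ALLOW
  req#7 t=3ms: ALLOW
  req#8 t=3ms: ALLOW
  req#9 t=3ms: DENY
  req#10 t=3ms: DENY
  req#11 t=3ms: DENY
  req#12 t=3ms: DENY
  req#13 t=3ms: DENY
  req#14 t=3ms: DENY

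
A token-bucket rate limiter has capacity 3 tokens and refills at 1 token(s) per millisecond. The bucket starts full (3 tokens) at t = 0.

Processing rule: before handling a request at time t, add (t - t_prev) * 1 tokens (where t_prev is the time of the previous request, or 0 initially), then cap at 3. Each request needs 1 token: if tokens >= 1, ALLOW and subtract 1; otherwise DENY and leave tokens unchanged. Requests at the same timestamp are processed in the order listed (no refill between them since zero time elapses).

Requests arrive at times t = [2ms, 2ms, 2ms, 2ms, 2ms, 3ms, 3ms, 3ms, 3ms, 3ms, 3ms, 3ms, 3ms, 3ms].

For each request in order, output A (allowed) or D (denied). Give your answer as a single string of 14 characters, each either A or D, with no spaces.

Simulating step by step:
  req#1 t=2ms: ALLOW
  req#2 t=2ms: ALLOW
  req#3 t=2ms: ALLOW
  req#4 t=2ms: DENY
  req#5 t=2ms: DENY
  req#6 t=3ms: ALLOW
  req#7 t=3ms: DENY
  req#8 t=3ms: DENY
  req#9 t=3ms: DENY
  req#10 t=3ms: DENY
  req#11 t=3ms: DENY
  req#12 t=3ms: DENY
  req#13 t=3ms: DENY
  req#14 t=3ms: DENY

Answer: AAADDADDDDDDDD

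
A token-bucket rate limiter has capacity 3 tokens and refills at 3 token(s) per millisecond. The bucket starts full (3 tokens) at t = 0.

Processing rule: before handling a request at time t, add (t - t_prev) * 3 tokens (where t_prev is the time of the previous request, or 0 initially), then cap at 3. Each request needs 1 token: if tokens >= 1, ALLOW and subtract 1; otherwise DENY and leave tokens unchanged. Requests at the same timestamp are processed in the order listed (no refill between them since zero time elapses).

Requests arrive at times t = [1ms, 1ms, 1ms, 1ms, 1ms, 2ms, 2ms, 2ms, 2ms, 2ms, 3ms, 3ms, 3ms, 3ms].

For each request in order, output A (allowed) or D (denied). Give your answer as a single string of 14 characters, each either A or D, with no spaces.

Answer: AAADDAAADDAAAD

Derivation:
Simulating step by step:
  req#1 t=1ms: ALLOW
  req#2 t=1ms: ALLOW
  req#3 t=1ms: ALLOW
  req#4 t=1ms: DENY
  req#5 t=1ms: DENY
  req#6 t=2ms: ALLOW
  req#7 t=2ms: ALLOW
  req#8 t=2ms: ALLOW
  req#9 t=2ms: DENY
  req#10 t=2ms: DENY
  req#11 t=3ms: ALLOW
  req#12 t=3ms: ALLOW
  req#13 t=3ms: ALLOW
  req#14 t=3ms: DENY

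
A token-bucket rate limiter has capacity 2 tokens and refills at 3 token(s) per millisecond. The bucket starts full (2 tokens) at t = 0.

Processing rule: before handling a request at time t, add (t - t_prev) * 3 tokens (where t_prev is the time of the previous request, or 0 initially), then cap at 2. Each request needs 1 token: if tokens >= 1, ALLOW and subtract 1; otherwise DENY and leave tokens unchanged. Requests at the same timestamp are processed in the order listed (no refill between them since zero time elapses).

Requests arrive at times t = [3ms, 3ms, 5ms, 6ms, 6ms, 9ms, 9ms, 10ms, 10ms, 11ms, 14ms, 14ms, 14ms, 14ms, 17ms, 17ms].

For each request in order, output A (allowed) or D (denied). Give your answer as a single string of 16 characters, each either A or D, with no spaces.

Answer: AAAAAAAAAAAADDAA

Derivation:
Simulating step by step:
  req#1 t=3ms: ALLOW
  req#2 t=3ms: ALLOW
  req#3 t=5ms: ALLOW
  req#4 t=6ms: ALLOW
  req#5 t=6ms: ALLOW
  req#6 t=9ms: ALLOW
  req#7 t=9ms: ALLOW
  req#8 t=10ms: ALLOW
  req#9 t=10ms: ALLOW
  req#10 t=11ms: ALLOW
  req#11 t=14ms: ALLOW
  req#12 t=14ms: ALLOW
  req#13 t=14ms: DENY
  req#14 t=14ms: DENY
  req#15 t=17ms: ALLOW
  req#16 t=17ms: ALLOW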